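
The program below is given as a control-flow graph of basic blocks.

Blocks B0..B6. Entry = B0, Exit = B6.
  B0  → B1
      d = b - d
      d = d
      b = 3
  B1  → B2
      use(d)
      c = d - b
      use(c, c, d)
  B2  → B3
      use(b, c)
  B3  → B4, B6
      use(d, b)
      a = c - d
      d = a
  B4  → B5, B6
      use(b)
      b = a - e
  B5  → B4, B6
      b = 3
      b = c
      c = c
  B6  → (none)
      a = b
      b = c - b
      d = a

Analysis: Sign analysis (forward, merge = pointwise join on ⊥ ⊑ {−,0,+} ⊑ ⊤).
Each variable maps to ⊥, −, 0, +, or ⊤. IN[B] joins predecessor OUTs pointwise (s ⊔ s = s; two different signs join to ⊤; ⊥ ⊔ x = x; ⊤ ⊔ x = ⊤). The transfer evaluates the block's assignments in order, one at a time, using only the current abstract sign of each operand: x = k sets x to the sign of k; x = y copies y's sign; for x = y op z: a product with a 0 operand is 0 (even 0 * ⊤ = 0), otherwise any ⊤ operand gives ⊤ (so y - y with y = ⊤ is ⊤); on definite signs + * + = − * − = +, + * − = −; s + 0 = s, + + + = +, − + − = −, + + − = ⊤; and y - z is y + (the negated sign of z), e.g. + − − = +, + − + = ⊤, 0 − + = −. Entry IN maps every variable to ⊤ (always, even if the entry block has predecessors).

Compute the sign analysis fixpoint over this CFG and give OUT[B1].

Answer: {a: ⊤, b: +, c: ⊤, d: ⊤, e: ⊤, f: ⊤}

Trace:
Per-block solution:
  B0: | IN=(all ⊤) | OUT={b:+; rest ⊤}
  B1: | IN={b:+; rest ⊤} | OUT={b:+; rest ⊤}
  B2: | IN={b:+; rest ⊤} | OUT={b:+; rest ⊤}
  B3: | IN={b:+; rest ⊤} | OUT={b:+; rest ⊤}
  B4: | IN=(all ⊤) | OUT=(all ⊤)
  B5: | IN=(all ⊤) | OUT=(all ⊤)
  B6: | IN=(all ⊤) | OUT=(all ⊤)

Merge at B1: IN[B1] = OUT[B0] = {a: ⊤, b: +, c: ⊤, d: ⊤, e: ⊤, f: ⊤}
Applying B1's transfer function to that IN value gives OUT[B1] (row B1 above).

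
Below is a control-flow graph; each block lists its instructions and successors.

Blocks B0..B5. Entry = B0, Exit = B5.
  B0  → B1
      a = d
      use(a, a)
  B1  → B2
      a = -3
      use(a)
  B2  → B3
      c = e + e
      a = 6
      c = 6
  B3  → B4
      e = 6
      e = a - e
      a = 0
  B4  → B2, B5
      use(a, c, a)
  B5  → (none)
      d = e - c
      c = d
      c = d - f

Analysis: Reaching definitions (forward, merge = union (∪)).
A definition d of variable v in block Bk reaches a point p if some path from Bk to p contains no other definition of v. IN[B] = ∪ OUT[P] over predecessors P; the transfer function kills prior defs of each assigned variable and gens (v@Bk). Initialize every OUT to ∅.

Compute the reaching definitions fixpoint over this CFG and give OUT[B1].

Answer: {a@B1}

Trace:
Converged values:
  B0:   IN={}   OUT={a@B0}
  B1:   IN={a@B0}   OUT={a@B1}
  B2:   IN={a@B1, a@B3, c@B2, e@B3}   OUT={a@B2, c@B2, e@B3}
  B3:   IN={a@B2, c@B2, e@B3}   OUT={a@B3, c@B2, e@B3}
  B4:   IN={a@B3, c@B2, e@B3}   OUT={a@B3, c@B2, e@B3}
  B5:   IN={a@B3, c@B2, e@B3}   OUT={a@B3, c@B5, d@B5, e@B3}

Merge at B1: IN[B1] = OUT[B0] = {a@B0}
Applying B1's transfer function to that IN value gives OUT[B1] (row B1 above).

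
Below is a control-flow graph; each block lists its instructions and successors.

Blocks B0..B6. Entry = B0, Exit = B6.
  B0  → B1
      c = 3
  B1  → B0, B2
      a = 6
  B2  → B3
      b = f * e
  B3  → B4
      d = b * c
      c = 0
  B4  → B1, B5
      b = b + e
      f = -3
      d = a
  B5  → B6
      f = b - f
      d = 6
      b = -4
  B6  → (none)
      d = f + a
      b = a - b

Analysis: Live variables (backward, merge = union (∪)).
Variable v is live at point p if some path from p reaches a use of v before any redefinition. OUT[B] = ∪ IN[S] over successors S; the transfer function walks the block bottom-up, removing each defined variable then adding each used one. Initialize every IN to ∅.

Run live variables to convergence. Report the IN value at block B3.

Answer: {a, b, c, e}

Trace:
Fixpoint table:
  B0: | IN={e, f} | OUT={c, e, f}
  B1: | IN={c, e, f} | OUT={a, c, e, f}
  B2: | IN={a, c, e, f} | OUT={a, b, c, e}
  B3: | IN={a, b, c, e} | OUT={a, b, c, e}
  B4: | IN={a, b, c, e} | OUT={a, b, c, e, f}
  B5: | IN={a, b, f} | OUT={a, b, f}
  B6: | IN={a, b, f} | OUT={}

Merge at B3: OUT[B3] = IN[B4] = {a, b, c, e}
Applying B3's transfer function to that OUT value gives IN[B3] (row B3 above).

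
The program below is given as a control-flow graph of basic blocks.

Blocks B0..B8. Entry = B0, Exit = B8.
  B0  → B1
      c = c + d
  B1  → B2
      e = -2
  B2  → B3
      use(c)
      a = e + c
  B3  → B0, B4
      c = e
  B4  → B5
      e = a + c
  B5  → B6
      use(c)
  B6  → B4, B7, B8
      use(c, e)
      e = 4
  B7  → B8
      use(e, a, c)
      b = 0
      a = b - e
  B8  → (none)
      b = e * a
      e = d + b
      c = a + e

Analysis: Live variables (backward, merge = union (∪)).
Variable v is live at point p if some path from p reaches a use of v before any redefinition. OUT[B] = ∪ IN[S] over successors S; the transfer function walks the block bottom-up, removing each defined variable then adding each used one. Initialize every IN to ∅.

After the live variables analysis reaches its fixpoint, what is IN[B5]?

Answer: {a, c, d, e}

Working:
Converged values:
  B0: | IN={c, d} | OUT={c, d}
  B1: | IN={c, d} | OUT={c, d, e}
  B2: | IN={c, d, e} | OUT={a, d, e}
  B3: | IN={a, d, e} | OUT={a, c, d}
  B4: | IN={a, c, d} | OUT={a, c, d, e}
  B5: | IN={a, c, d, e} | OUT={a, c, d, e}
  B6: | IN={a, c, d, e} | OUT={a, c, d, e}
  B7: | IN={a, c, d, e} | OUT={a, d, e}
  B8: | IN={a, d, e} | OUT={}

Merge at B5: OUT[B5] = IN[B6] = {a, c, d, e}
Applying B5's transfer function to that OUT value gives IN[B5] (row B5 above).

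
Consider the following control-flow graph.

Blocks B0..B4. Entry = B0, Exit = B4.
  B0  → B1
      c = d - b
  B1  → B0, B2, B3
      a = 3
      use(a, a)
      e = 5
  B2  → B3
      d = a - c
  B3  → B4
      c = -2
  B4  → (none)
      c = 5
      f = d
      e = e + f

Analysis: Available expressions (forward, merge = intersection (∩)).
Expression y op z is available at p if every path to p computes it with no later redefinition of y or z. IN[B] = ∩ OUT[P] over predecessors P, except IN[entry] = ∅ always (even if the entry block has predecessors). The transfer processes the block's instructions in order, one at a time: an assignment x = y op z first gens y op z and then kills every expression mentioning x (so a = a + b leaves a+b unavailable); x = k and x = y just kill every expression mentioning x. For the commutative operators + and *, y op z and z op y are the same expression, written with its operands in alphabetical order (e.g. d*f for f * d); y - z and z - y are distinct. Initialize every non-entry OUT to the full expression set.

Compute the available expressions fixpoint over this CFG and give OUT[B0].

Per-block solution:
  B0:   IN={}   OUT={d-b}
  B1:   IN={d-b}   OUT={d-b}
  B2:   IN={d-b}   OUT={a-c}
  B3:   IN={}   OUT={}
  B4:   IN={}   OUT={}

Merge at B0 (entry node, so the boundary value {} is joined with the incoming edge(s)): IN[B0] = {} ∩ OUT[B1] = {}
Applying B0's transfer function to that IN value gives OUT[B0] (row B0 above).

Answer: {d-b}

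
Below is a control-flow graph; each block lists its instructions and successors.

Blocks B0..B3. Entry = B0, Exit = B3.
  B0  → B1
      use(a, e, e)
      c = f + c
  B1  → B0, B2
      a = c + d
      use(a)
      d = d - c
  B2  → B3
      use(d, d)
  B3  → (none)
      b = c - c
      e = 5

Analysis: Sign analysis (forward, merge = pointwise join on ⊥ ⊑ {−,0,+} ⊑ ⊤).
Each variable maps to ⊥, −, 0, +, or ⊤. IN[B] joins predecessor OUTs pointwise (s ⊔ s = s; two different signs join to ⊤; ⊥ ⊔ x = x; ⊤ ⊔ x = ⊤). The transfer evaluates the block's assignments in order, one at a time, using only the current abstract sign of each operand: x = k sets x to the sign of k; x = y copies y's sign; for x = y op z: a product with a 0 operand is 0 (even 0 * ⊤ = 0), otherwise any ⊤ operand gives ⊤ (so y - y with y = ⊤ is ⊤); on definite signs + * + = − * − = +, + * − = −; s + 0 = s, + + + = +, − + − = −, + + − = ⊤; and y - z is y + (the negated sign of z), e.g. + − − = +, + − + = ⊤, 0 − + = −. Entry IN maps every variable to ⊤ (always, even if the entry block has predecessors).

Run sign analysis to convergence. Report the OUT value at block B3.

Converged values:
  B0: | IN=(all ⊤) | OUT=(all ⊤)
  B1: | IN=(all ⊤) | OUT=(all ⊤)
  B2: | IN=(all ⊤) | OUT=(all ⊤)
  B3: | IN=(all ⊤) | OUT={e:+; rest ⊤}

Merge at B3: IN[B3] = OUT[B2] = {a: ⊤, b: ⊤, c: ⊤, d: ⊤, e: ⊤, f: ⊤}
Applying B3's transfer function to that IN value gives OUT[B3] (row B3 above).

Answer: {a: ⊤, b: ⊤, c: ⊤, d: ⊤, e: +, f: ⊤}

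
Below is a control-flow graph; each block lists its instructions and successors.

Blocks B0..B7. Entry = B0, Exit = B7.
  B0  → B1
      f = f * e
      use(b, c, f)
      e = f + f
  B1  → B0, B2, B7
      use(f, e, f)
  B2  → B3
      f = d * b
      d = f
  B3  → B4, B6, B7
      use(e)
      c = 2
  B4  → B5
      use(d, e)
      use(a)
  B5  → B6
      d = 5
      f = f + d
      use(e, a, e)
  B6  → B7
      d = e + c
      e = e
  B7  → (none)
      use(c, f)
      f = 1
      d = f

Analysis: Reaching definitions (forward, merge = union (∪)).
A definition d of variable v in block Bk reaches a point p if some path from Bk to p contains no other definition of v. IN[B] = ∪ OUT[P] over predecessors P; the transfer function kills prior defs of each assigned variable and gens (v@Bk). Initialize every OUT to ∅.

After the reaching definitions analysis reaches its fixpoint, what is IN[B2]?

Per-block solution:
  B0:   IN={e@B0, f@B0}   OUT={e@B0, f@B0}
  B1:   IN={e@B0, f@B0}   OUT={e@B0, f@B0}
  B2:   IN={e@B0, f@B0}   OUT={d@B2, e@B0, f@B2}
  B3:   IN={d@B2, e@B0, f@B2}   OUT={c@B3, d@B2, e@B0, f@B2}
  B4:   IN={c@B3, d@B2, e@B0, f@B2}   OUT={c@B3, d@B2, e@B0, f@B2}
  B5:   IN={c@B3, d@B2, e@B0, f@B2}   OUT={c@B3, d@B5, e@B0, f@B5}
  B6:   IN={c@B3, d@B2, d@B5, e@B0, f@B2, f@B5}   OUT={c@B3, d@B6, e@B6, f@B2, f@B5}
  B7:   IN={c@B3, d@B2, d@B6, e@B0, e@B6, f@B0, f@B2, f@B5}   OUT={c@B3, d@B7, e@B0, e@B6, f@B7}

Merge at B2: IN[B2] = OUT[B1] = {e@B0, f@B0}

Answer: {e@B0, f@B0}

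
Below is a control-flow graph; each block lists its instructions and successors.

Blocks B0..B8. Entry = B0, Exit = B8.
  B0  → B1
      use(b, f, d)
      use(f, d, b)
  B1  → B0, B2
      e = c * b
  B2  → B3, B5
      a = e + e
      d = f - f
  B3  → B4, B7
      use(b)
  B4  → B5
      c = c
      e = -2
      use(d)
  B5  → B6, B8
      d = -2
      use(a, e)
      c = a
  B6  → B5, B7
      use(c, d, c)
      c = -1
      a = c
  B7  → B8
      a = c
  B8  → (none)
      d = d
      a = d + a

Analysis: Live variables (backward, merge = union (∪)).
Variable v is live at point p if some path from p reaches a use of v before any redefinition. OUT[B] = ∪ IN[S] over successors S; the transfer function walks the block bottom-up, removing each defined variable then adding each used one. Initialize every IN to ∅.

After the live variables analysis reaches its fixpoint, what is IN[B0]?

Converged values:
  B0: | IN={b, c, d, f} | OUT={b, c, d, f}
  B1: | IN={b, c, d, f} | OUT={b, c, d, e, f}
  B2: | IN={b, c, e, f} | OUT={a, b, c, d, e}
  B3: | IN={a, b, c, d} | OUT={a, c, d}
  B4: | IN={a, c, d} | OUT={a, e}
  B5: | IN={a, e} | OUT={a, c, d, e}
  B6: | IN={c, d, e} | OUT={a, c, d, e}
  B7: | IN={c, d} | OUT={a, d}
  B8: | IN={a, d} | OUT={}

Merge at B0: OUT[B0] = IN[B1] = {b, c, d, f}
Applying B0's transfer function to that OUT value gives IN[B0] (row B0 above).

Answer: {b, c, d, f}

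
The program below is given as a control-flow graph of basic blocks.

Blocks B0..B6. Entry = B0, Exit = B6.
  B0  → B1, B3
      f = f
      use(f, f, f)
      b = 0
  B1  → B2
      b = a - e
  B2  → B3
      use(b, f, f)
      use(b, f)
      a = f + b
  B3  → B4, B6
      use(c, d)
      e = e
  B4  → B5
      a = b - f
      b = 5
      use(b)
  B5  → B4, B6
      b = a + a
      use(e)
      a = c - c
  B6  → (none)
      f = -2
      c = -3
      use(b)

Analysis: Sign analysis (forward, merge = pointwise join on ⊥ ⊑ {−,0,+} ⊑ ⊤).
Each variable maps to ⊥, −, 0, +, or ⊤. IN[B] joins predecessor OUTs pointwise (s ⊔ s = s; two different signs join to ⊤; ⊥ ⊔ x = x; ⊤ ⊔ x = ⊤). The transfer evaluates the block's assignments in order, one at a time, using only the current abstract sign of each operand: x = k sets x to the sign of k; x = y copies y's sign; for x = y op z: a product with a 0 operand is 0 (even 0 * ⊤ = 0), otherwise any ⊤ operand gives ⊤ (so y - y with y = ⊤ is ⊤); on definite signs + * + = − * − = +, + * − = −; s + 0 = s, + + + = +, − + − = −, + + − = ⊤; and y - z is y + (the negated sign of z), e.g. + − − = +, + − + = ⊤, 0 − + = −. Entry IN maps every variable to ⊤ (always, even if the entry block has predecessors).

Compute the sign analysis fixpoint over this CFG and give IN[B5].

Answer: {a: ⊤, b: +, c: ⊤, d: ⊤, e: ⊤, f: ⊤}

Working:
Fixpoint table:
  B0:   IN=(all ⊤)   OUT={b:0; rest ⊤}
  B1:   IN={b:0; rest ⊤}   OUT=(all ⊤)
  B2:   IN=(all ⊤)   OUT=(all ⊤)
  B3:   IN=(all ⊤)   OUT=(all ⊤)
  B4:   IN=(all ⊤)   OUT={b:+; rest ⊤}
  B5:   IN={b:+; rest ⊤}   OUT=(all ⊤)
  B6:   IN=(all ⊤)   OUT={c:-, f:-; rest ⊤}

Merge at B5: IN[B5] = OUT[B4] = {a: ⊤, b: +, c: ⊤, d: ⊤, e: ⊤, f: ⊤}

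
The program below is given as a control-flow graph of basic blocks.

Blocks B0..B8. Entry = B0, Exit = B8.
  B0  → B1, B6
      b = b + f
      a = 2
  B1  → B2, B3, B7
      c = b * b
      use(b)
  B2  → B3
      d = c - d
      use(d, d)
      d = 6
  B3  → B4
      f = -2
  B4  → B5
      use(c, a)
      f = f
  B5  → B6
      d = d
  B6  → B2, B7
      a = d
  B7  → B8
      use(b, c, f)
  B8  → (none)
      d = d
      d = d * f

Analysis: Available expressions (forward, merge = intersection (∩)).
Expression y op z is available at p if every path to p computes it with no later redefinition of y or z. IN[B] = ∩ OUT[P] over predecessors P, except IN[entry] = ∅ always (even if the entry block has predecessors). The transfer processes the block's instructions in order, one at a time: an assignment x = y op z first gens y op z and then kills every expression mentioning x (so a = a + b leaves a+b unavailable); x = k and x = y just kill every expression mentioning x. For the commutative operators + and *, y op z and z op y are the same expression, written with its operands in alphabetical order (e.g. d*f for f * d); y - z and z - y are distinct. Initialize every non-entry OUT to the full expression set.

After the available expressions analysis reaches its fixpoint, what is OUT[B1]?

Answer: {b*b}

Derivation:
Fixpoint table:
  B0:   IN={}   OUT={}
  B1:   IN={}   OUT={b*b}
  B2:   IN={}   OUT={}
  B3:   IN={}   OUT={}
  B4:   IN={}   OUT={}
  B5:   IN={}   OUT={}
  B6:   IN={}   OUT={}
  B7:   IN={}   OUT={}
  B8:   IN={}   OUT={}

Merge at B1: IN[B1] = OUT[B0] = {}
Applying B1's transfer function to that IN value gives OUT[B1] (row B1 above).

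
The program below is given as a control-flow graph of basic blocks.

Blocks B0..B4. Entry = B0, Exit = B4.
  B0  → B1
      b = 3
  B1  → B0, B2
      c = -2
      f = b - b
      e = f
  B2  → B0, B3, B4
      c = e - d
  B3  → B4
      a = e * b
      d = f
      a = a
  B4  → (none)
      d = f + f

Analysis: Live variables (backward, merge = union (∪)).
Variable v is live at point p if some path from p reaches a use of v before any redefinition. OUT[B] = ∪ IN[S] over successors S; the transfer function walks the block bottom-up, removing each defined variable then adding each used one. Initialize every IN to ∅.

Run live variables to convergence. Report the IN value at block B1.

Answer: {b, d}

Derivation:
Converged values:
  B0: | IN={d} | OUT={b, d}
  B1: | IN={b, d} | OUT={b, d, e, f}
  B2: | IN={b, d, e, f} | OUT={b, d, e, f}
  B3: | IN={b, e, f} | OUT={f}
  B4: | IN={f} | OUT={}

Merge at B1: OUT[B1] = IN[B0] ⊔ IN[B2] = {b, d, e, f}
Applying B1's transfer function to that OUT value gives IN[B1] (row B1 above).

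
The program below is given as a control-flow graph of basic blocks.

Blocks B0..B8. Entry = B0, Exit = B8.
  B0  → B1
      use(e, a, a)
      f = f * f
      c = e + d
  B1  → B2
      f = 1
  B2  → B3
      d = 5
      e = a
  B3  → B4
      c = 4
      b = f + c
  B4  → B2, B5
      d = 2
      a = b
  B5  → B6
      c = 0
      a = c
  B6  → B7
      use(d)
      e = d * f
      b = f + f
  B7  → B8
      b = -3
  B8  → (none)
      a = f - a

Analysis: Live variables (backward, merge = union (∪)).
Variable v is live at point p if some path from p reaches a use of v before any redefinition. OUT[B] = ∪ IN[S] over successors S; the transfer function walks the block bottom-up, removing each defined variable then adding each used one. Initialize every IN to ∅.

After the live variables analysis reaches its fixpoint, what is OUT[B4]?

Answer: {a, d, f}

Trace:
Fixpoint table:
  B0:   IN={a, d, e, f}   OUT={a}
  B1:   IN={a}   OUT={a, f}
  B2:   IN={a, f}   OUT={f}
  B3:   IN={f}   OUT={b, f}
  B4:   IN={b, f}   OUT={a, d, f}
  B5:   IN={d, f}   OUT={a, d, f}
  B6:   IN={a, d, f}   OUT={a, f}
  B7:   IN={a, f}   OUT={a, f}
  B8:   IN={a, f}   OUT={}

Merge at B4: OUT[B4] = IN[B2] ⊔ IN[B5] = {a, d, f}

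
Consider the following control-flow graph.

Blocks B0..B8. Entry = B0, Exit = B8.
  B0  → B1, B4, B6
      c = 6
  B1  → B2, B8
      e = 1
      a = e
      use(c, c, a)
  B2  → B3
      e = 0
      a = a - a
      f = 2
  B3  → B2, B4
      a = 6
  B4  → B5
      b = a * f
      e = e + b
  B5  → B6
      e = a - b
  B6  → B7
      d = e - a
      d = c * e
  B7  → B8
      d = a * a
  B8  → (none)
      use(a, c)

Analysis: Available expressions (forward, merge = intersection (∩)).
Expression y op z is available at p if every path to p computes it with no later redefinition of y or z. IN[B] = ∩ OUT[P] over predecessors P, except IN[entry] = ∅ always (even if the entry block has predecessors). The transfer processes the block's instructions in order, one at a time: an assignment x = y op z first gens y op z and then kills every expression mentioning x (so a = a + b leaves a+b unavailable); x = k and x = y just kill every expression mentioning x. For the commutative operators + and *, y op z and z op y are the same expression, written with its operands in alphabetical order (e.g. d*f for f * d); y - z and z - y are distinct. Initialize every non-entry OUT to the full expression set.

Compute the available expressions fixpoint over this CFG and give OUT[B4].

Answer: {a*f}

Derivation:
Converged values:
  B0:  IN={}  OUT={}
  B1:  IN={}  OUT={}
  B2:  IN={}  OUT={}
  B3:  IN={}  OUT={}
  B4:  IN={}  OUT={a*f}
  B5:  IN={a*f}  OUT={a*f, a-b}
  B6:  IN={}  OUT={c*e, e-a}
  B7:  IN={c*e, e-a}  OUT={a*a, c*e, e-a}
  B8:  IN={}  OUT={}

Merge at B4: IN[B4] = OUT[B0] ∩ OUT[B3] = {}
Applying B4's transfer function to that IN value gives OUT[B4] (row B4 above).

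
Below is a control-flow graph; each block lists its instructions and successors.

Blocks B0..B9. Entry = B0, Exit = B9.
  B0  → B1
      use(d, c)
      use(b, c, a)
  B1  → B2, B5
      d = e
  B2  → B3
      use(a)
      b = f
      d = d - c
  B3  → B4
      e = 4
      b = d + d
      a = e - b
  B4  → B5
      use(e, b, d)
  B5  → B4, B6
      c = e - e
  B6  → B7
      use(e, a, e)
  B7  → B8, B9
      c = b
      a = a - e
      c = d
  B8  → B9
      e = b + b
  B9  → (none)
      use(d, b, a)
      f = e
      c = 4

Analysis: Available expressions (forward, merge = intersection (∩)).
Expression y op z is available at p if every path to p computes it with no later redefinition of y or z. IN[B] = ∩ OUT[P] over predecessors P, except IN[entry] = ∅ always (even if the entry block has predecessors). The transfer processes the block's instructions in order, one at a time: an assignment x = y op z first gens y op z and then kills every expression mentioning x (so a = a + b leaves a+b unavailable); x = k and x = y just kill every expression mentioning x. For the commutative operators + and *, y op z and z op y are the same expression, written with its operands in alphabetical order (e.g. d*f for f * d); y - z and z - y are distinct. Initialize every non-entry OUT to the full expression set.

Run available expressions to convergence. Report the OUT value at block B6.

Fixpoint table:
  B0:  IN={}  OUT={}
  B1:  IN={}  OUT={}
  B2:  IN={}  OUT={}
  B3:  IN={}  OUT={d+d, e-b}
  B4:  IN={}  OUT={}
  B5:  IN={}  OUT={e-e}
  B6:  IN={e-e}  OUT={e-e}
  B7:  IN={e-e}  OUT={e-e}
  B8:  IN={e-e}  OUT={b+b}
  B9:  IN={}  OUT={}

Merge at B6: IN[B6] = OUT[B5] = {e-e}
Applying B6's transfer function to that IN value gives OUT[B6] (row B6 above).

Answer: {e-e}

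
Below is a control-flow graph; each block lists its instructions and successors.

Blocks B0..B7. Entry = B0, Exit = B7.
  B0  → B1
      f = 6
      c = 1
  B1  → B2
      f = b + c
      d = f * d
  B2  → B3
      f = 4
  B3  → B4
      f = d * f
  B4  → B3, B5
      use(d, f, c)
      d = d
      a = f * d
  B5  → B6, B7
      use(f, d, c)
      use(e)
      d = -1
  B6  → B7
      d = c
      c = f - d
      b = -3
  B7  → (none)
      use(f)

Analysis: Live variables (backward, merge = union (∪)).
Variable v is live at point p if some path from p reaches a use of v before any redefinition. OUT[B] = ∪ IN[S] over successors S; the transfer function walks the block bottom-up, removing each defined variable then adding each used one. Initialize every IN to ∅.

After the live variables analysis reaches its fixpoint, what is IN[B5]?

Answer: {c, d, e, f}

Derivation:
Per-block solution:
  B0:  IN={b, d, e}  OUT={b, c, d, e}
  B1:  IN={b, c, d, e}  OUT={c, d, e}
  B2:  IN={c, d, e}  OUT={c, d, e, f}
  B3:  IN={c, d, e, f}  OUT={c, d, e, f}
  B4:  IN={c, d, e, f}  OUT={c, d, e, f}
  B5:  IN={c, d, e, f}  OUT={c, f}
  B6:  IN={c, f}  OUT={f}
  B7:  IN={f}  OUT={}

Merge at B5: OUT[B5] = IN[B6] ⊔ IN[B7] = {c, f}
Applying B5's transfer function to that OUT value gives IN[B5] (row B5 above).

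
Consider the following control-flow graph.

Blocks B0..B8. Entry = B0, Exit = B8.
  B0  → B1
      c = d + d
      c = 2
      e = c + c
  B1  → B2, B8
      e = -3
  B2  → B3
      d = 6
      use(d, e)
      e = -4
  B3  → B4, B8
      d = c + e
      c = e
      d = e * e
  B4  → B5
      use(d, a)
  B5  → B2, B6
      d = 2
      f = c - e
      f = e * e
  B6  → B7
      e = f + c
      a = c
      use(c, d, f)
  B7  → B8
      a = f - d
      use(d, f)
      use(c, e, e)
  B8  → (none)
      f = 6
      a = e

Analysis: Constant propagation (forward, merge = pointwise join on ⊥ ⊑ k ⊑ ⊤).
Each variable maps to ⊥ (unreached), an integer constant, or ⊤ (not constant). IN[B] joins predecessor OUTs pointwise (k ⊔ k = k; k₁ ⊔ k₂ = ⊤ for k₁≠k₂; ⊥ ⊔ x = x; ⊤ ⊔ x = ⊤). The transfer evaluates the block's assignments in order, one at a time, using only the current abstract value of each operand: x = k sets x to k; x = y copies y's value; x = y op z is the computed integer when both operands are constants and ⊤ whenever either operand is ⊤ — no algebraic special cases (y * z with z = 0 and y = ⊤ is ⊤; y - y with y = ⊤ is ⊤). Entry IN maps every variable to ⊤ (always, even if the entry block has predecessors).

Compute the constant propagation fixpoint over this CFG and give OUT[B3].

Answer: {a: ⊤, b: ⊤, c: -4, d: 16, e: -4, f: ⊤}

Working:
Per-block solution:
  B0: | IN=(all ⊤) | OUT={c:2, e:4; rest ⊤}
  B1: | IN={c:2, e:4; rest ⊤} | OUT={c:2, e:-3; rest ⊤}
  B2: | IN=(all ⊤) | OUT={d:6, e:-4; rest ⊤}
  B3: | IN={d:6, e:-4; rest ⊤} | OUT={c:-4, d:16, e:-4; rest ⊤}
  B4: | IN={c:-4, d:16, e:-4; rest ⊤} | OUT={c:-4, d:16, e:-4; rest ⊤}
  B5: | IN={c:-4, d:16, e:-4; rest ⊤} | OUT={c:-4, d:2, e:-4, f:16; rest ⊤}
  B6: | IN={c:-4, d:2, e:-4, f:16; rest ⊤} | OUT={a:-4, c:-4, d:2, e:12, f:16; rest ⊤}
  B7: | IN={a:-4, c:-4, d:2, e:12, f:16; rest ⊤} | OUT={a:14, c:-4, d:2, e:12, f:16; rest ⊤}
  B8: | IN=(all ⊤) | OUT={f:6; rest ⊤}

Merge at B3: IN[B3] = OUT[B2] = {a: ⊤, b: ⊤, c: ⊤, d: 6, e: -4, f: ⊤}
Applying B3's transfer function to that IN value gives OUT[B3] (row B3 above).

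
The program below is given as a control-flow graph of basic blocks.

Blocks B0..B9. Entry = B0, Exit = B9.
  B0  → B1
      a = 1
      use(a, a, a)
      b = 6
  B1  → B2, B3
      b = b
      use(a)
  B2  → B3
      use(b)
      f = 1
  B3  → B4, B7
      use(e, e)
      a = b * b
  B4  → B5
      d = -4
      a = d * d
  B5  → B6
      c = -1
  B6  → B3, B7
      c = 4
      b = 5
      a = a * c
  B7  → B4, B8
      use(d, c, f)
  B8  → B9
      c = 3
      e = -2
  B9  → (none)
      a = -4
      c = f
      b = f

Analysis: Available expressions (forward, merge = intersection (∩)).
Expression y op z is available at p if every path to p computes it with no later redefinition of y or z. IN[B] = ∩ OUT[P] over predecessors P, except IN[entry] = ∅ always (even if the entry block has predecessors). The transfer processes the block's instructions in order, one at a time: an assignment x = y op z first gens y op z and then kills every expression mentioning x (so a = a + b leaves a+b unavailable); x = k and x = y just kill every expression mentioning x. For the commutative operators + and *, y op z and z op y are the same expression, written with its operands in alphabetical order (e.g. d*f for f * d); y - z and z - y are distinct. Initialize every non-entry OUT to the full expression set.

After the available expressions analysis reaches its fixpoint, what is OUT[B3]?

Per-block solution:
  B0: | IN={} | OUT={}
  B1: | IN={} | OUT={}
  B2: | IN={} | OUT={}
  B3: | IN={} | OUT={b*b}
  B4: | IN={} | OUT={d*d}
  B5: | IN={d*d} | OUT={d*d}
  B6: | IN={d*d} | OUT={d*d}
  B7: | IN={} | OUT={}
  B8: | IN={} | OUT={}
  B9: | IN={} | OUT={}

Merge at B3: IN[B3] = OUT[B1] ∩ OUT[B2] ∩ OUT[B6] = {}
Applying B3's transfer function to that IN value gives OUT[B3] (row B3 above).

Answer: {b*b}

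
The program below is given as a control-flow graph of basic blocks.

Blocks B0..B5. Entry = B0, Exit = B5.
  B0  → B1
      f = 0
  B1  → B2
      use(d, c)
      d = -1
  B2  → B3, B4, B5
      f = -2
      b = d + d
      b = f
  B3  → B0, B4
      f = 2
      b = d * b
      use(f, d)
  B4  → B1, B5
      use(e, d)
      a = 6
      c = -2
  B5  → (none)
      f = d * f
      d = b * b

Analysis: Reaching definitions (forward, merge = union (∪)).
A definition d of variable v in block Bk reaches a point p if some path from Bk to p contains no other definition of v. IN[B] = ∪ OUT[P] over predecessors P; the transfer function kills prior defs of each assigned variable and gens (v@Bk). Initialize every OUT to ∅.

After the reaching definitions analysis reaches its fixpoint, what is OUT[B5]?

Answer: {a@B4, b@B2, b@B3, c@B4, d@B5, f@B5}

Derivation:
Converged values:
  B0:   IN={a@B4, b@B3, c@B4, d@B1, f@B3}   OUT={a@B4, b@B3, c@B4, d@B1, f@B0}
  B1:   IN={a@B4, b@B2, b@B3, c@B4, d@B1, f@B0, f@B2, f@B3}   OUT={a@B4, b@B2, b@B3, c@B4, d@B1, f@B0, f@B2, f@B3}
  B2:   IN={a@B4, b@B2, b@B3, c@B4, d@B1, f@B0, f@B2, f@B3}   OUT={a@B4, b@B2, c@B4, d@B1, f@B2}
  B3:   IN={a@B4, b@B2, c@B4, d@B1, f@B2}   OUT={a@B4, b@B3, c@B4, d@B1, f@B3}
  B4:   IN={a@B4, b@B2, b@B3, c@B4, d@B1, f@B2, f@B3}   OUT={a@B4, b@B2, b@B3, c@B4, d@B1, f@B2, f@B3}
  B5:   IN={a@B4, b@B2, b@B3, c@B4, d@B1, f@B2, f@B3}   OUT={a@B4, b@B2, b@B3, c@B4, d@B5, f@B5}

Merge at B5: IN[B5] = OUT[B2] ⊔ OUT[B4] = {a@B4, b@B2, b@B3, c@B4, d@B1, f@B2, f@B3}
Applying B5's transfer function to that IN value gives OUT[B5] (row B5 above).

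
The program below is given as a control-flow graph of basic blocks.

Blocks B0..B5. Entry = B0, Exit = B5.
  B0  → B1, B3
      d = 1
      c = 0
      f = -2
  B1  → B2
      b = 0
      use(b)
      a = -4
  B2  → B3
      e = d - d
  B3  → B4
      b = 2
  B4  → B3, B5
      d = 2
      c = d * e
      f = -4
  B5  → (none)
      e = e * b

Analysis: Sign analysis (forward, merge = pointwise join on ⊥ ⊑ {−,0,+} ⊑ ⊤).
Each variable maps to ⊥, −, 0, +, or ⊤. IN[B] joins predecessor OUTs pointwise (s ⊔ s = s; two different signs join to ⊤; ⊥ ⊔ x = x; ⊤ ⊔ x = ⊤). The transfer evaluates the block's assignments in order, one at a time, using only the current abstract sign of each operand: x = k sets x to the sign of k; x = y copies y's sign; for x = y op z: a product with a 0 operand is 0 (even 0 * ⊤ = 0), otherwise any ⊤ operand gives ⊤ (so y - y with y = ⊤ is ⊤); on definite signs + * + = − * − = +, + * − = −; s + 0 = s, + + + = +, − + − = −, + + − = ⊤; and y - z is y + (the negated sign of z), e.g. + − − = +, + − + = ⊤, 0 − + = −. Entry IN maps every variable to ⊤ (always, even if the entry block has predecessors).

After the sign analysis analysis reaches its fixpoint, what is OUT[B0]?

Converged values:
  B0:   IN=(all ⊤)   OUT={c:0, d:+, f:-; rest ⊤}
  B1:   IN={c:0, d:+, f:-; rest ⊤}   OUT={a:-, b:0, c:0, d:+, f:-; rest ⊤}
  B2:   IN={a:-, b:0, c:0, d:+, f:-; rest ⊤}   OUT={a:-, b:0, c:0, d:+, f:-; rest ⊤}
  B3:   IN={d:+, f:-; rest ⊤}   OUT={b:+, d:+, f:-; rest ⊤}
  B4:   IN={b:+, d:+, f:-; rest ⊤}   OUT={b:+, d:+, f:-; rest ⊤}
  B5:   IN={b:+, d:+, f:-; rest ⊤}   OUT={b:+, d:+, f:-; rest ⊤}

B0 is the boundary node: IN[B0] = {a: ⊤, b: ⊤, c: ⊤, d: ⊤, e: ⊤, f: ⊤}
Applying B0's transfer function to that IN value gives OUT[B0] (row B0 above).

Answer: {a: ⊤, b: ⊤, c: 0, d: +, e: ⊤, f: -}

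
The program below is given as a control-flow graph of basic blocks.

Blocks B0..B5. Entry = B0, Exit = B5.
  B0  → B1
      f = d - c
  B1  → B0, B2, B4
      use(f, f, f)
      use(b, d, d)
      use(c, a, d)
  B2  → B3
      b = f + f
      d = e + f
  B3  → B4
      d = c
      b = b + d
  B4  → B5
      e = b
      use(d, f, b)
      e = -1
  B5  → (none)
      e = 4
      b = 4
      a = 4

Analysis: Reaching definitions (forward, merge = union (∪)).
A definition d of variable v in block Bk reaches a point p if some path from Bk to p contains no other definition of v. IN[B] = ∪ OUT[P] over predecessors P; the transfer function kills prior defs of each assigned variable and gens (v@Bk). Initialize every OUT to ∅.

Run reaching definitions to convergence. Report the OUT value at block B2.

Answer: {b@B2, d@B2, f@B0}

Working:
Converged values:
  B0: | IN={f@B0} | OUT={f@B0}
  B1: | IN={f@B0} | OUT={f@B0}
  B2: | IN={f@B0} | OUT={b@B2, d@B2, f@B0}
  B3: | IN={b@B2, d@B2, f@B0} | OUT={b@B3, d@B3, f@B0}
  B4: | IN={b@B3, d@B3, f@B0} | OUT={b@B3, d@B3, e@B4, f@B0}
  B5: | IN={b@B3, d@B3, e@B4, f@B0} | OUT={a@B5, b@B5, d@B3, e@B5, f@B0}

Merge at B2: IN[B2] = OUT[B1] = {f@B0}
Applying B2's transfer function to that IN value gives OUT[B2] (row B2 above).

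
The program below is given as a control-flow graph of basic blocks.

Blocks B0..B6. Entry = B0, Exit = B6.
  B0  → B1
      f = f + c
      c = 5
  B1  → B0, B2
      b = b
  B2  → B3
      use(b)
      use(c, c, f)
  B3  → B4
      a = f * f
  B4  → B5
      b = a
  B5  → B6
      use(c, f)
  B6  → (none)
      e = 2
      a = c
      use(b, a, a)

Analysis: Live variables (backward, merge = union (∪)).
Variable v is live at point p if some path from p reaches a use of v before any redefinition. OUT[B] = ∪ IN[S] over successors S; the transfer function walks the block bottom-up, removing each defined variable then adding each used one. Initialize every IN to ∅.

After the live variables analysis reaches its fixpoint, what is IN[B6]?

Per-block solution:
  B0:   IN={b, c, f}   OUT={b, c, f}
  B1:   IN={b, c, f}   OUT={b, c, f}
  B2:   IN={b, c, f}   OUT={c, f}
  B3:   IN={c, f}   OUT={a, c, f}
  B4:   IN={a, c, f}   OUT={b, c, f}
  B5:   IN={b, c, f}   OUT={b, c}
  B6:   IN={b, c}   OUT={}

B6 is the boundary node: OUT[B6] = {}
Applying B6's transfer function to that OUT value gives IN[B6] (row B6 above).

Answer: {b, c}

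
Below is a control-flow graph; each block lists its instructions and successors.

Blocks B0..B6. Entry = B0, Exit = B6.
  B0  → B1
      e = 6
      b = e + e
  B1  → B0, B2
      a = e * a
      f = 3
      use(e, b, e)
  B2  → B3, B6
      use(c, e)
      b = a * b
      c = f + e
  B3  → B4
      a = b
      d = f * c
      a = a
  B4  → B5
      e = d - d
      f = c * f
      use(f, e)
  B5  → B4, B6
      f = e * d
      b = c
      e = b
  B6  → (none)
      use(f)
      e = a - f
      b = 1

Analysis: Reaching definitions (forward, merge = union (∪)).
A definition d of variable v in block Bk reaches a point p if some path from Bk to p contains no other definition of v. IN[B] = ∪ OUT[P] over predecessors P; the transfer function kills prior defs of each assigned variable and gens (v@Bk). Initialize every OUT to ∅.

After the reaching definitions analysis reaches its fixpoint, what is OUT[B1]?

Fixpoint table:
  B0:   IN={a@B1, b@B0, e@B0, f@B1}   OUT={a@B1, b@B0, e@B0, f@B1}
  B1:   IN={a@B1, b@B0, e@B0, f@B1}   OUT={a@B1, b@B0, e@B0, f@B1}
  B2:   IN={a@B1, b@B0, e@B0, f@B1}   OUT={a@B1, b@B2, c@B2, e@B0, f@B1}
  B3:   IN={a@B1, b@B2, c@B2, e@B0, f@B1}   OUT={a@B3, b@B2, c@B2, d@B3, e@B0, f@B1}
  B4:   IN={a@B3, b@B2, b@B5, c@B2, d@B3, e@B0, e@B5, f@B1, f@B5}   OUT={a@B3, b@B2, b@B5, c@B2, d@B3, e@B4, f@B4}
  B5:   IN={a@B3, b@B2, b@B5, c@B2, d@B3, e@B4, f@B4}   OUT={a@B3, b@B5, c@B2, d@B3, e@B5, f@B5}
  B6:   IN={a@B1, a@B3, b@B2, b@B5, c@B2, d@B3, e@B0, e@B5, f@B1, f@B5}   OUT={a@B1, a@B3, b@B6, c@B2, d@B3, e@B6, f@B1, f@B5}

Merge at B1: IN[B1] = OUT[B0] = {a@B1, b@B0, e@B0, f@B1}
Applying B1's transfer function to that IN value gives OUT[B1] (row B1 above).

Answer: {a@B1, b@B0, e@B0, f@B1}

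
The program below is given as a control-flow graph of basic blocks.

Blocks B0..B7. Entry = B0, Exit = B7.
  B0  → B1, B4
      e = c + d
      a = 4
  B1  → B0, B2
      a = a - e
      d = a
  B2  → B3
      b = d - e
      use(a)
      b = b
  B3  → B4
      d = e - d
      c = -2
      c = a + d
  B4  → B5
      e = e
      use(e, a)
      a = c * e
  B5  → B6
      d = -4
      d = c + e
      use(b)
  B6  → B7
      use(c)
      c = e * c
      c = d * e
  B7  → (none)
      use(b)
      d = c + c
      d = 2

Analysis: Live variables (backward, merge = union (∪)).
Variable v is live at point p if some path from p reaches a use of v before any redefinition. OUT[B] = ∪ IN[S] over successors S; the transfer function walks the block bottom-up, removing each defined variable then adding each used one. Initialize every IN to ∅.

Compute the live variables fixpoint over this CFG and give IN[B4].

Answer: {a, b, c, e}

Derivation:
Converged values:
  B0: | IN={b, c, d} | OUT={a, b, c, e}
  B1: | IN={a, b, c, e} | OUT={a, b, c, d, e}
  B2: | IN={a, d, e} | OUT={a, b, d, e}
  B3: | IN={a, b, d, e} | OUT={a, b, c, e}
  B4: | IN={a, b, c, e} | OUT={b, c, e}
  B5: | IN={b, c, e} | OUT={b, c, d, e}
  B6: | IN={b, c, d, e} | OUT={b, c}
  B7: | IN={b, c} | OUT={}

Merge at B4: OUT[B4] = IN[B5] = {b, c, e}
Applying B4's transfer function to that OUT value gives IN[B4] (row B4 above).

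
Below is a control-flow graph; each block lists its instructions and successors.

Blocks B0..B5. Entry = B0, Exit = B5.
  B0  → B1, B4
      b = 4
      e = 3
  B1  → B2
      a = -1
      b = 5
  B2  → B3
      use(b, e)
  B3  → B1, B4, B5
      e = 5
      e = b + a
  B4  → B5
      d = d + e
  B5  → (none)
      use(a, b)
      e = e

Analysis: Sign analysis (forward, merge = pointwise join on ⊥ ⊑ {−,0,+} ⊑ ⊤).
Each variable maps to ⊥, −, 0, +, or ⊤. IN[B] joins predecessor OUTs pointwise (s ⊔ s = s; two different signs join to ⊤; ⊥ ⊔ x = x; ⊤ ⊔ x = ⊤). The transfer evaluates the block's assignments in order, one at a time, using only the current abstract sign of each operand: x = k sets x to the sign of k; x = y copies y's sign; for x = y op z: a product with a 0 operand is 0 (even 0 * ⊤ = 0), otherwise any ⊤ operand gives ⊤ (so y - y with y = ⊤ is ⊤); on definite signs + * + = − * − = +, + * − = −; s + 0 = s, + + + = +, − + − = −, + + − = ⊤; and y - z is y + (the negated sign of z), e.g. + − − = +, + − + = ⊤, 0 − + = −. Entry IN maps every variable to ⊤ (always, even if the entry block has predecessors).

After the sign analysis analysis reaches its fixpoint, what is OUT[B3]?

Answer: {a: -, b: +, c: ⊤, d: ⊤, e: ⊤, f: ⊤}

Working:
Per-block solution:
  B0: | IN=(all ⊤) | OUT={b:+, e:+; rest ⊤}
  B1: | IN={b:+; rest ⊤} | OUT={a:-, b:+; rest ⊤}
  B2: | IN={a:-, b:+; rest ⊤} | OUT={a:-, b:+; rest ⊤}
  B3: | IN={a:-, b:+; rest ⊤} | OUT={a:-, b:+; rest ⊤}
  B4: | IN={b:+; rest ⊤} | OUT={b:+; rest ⊤}
  B5: | IN={b:+; rest ⊤} | OUT={b:+; rest ⊤}

Merge at B3: IN[B3] = OUT[B2] = {a: -, b: +, c: ⊤, d: ⊤, e: ⊤, f: ⊤}
Applying B3's transfer function to that IN value gives OUT[B3] (row B3 above).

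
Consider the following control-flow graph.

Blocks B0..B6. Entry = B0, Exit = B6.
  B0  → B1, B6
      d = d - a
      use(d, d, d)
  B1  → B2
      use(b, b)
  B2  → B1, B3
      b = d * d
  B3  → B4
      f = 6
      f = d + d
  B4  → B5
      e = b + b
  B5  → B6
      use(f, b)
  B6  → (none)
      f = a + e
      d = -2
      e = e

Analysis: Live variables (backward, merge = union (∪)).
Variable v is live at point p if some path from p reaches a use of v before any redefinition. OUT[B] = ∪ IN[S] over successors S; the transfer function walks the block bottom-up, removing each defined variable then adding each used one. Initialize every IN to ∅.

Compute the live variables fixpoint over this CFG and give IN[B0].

Fixpoint table:
  B0: | IN={a, b, d, e} | OUT={a, b, d, e}
  B1: | IN={a, b, d} | OUT={a, d}
  B2: | IN={a, d} | OUT={a, b, d}
  B3: | IN={a, b, d} | OUT={a, b, f}
  B4: | IN={a, b, f} | OUT={a, b, e, f}
  B5: | IN={a, b, e, f} | OUT={a, e}
  B6: | IN={a, e} | OUT={}

Merge at B0: OUT[B0] = IN[B1] ⊔ IN[B6] = {a, b, d, e}
Applying B0's transfer function to that OUT value gives IN[B0] (row B0 above).

Answer: {a, b, d, e}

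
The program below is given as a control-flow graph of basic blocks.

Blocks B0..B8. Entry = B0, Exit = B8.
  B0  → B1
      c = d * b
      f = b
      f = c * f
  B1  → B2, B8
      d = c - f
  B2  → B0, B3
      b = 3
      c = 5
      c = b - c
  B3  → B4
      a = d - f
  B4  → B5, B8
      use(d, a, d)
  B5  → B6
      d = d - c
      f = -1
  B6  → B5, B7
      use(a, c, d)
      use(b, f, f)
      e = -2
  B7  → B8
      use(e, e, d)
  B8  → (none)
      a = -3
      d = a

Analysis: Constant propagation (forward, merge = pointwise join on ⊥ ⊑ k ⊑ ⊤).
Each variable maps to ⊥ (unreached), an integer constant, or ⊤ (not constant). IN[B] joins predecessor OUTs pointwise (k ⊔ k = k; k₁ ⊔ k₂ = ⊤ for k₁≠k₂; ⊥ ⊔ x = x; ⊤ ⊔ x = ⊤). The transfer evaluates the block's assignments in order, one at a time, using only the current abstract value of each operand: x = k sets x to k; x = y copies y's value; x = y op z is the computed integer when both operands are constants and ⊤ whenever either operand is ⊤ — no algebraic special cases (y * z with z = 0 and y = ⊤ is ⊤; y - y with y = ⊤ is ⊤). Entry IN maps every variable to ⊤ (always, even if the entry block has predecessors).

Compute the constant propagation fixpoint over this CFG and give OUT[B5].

Converged values:
  B0: | IN=(all ⊤) | OUT=(all ⊤)
  B1: | IN=(all ⊤) | OUT=(all ⊤)
  B2: | IN=(all ⊤) | OUT={b:3, c:-2; rest ⊤}
  B3: | IN={b:3, c:-2; rest ⊤} | OUT={b:3, c:-2; rest ⊤}
  B4: | IN={b:3, c:-2; rest ⊤} | OUT={b:3, c:-2; rest ⊤}
  B5: | IN={b:3, c:-2; rest ⊤} | OUT={b:3, c:-2, f:-1; rest ⊤}
  B6: | IN={b:3, c:-2, f:-1; rest ⊤} | OUT={b:3, c:-2, e:-2, f:-1; rest ⊤}
  B7: | IN={b:3, c:-2, e:-2, f:-1; rest ⊤} | OUT={b:3, c:-2, e:-2, f:-1; rest ⊤}
  B8: | IN=(all ⊤) | OUT={a:-3, d:-3; rest ⊤}

Merge at B5: IN[B5] = OUT[B4] ⊔ OUT[B6] = {a: ⊤, b: 3, c: -2, d: ⊤, e: ⊤, f: ⊤}
Applying B5's transfer function to that IN value gives OUT[B5] (row B5 above).

Answer: {a: ⊤, b: 3, c: -2, d: ⊤, e: ⊤, f: -1}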